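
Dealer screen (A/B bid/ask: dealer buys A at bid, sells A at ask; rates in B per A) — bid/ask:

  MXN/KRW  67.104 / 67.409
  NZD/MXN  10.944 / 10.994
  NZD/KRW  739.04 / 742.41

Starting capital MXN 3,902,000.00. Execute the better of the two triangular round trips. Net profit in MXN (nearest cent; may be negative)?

Net result: MXN -10,817.57 (no profitable arbitrage after spreads)

Best loop MXN → NZD → KRW → MXN:
MXN 3,902,000.00 ÷ 10.994 (buy NZD at ask) = NZD 354,920.87
NZD 354,920.87 × 739.04 (sell NZD at bid) = KRW 262,300,717
KRW 262,300,717 ÷ 67.409 (buy MXN at ask) = MXN 3,891,182.43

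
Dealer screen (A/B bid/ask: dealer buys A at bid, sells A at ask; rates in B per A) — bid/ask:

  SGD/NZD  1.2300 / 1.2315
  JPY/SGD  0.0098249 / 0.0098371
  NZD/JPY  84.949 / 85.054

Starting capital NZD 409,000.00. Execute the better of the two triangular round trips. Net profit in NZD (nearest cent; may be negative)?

Best loop NZD → JPY → SGD → NZD:
NZD 409,000.00 × 84.949 (sell NZD at bid) = JPY 34,744,141
JPY 34,744,141 × 0.0098249 (sell JPY at bid) = SGD 341,357.71
SGD 341,357.71 × 1.2300 (sell SGD at bid) = NZD 419,869.98

Net profit: NZD 10,869.98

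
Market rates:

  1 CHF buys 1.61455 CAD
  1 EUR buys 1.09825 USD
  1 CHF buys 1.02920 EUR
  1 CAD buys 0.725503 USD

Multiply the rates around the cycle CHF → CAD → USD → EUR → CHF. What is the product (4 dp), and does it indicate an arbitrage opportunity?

1.0363 (arbitrage exists)

Around CHF → CAD → USD → EUR → CHF: 1 × 1.61455 × 0.725503 ÷ 1.09825 ÷ 1.02920 = 1.036310
Product > 1; profitable direction is CHF → CAD → USD → EUR → CHF.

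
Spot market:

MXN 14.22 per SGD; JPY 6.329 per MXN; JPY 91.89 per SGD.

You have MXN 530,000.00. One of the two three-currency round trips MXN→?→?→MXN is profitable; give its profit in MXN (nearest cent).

Profit: MXN 11,139.74

Profitable loop is MXN → SGD → JPY → MXN:
MXN 530,000.00 ÷ 14.22 = SGD 37,271.45
SGD 37,271.45 × 91.89 = JPY 3,424,873
JPY 3,424,873 ÷ 6.329 = MXN 541,139.74
Profit = MXN 541,139.74 − MXN 530,000.00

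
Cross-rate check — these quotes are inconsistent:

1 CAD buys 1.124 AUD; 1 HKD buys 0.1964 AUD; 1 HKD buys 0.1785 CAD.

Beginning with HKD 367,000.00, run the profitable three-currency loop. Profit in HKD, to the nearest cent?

Profit: HKD 7,911.80

Profitable loop is HKD → CAD → AUD → HKD:
HKD 367,000.00 × 0.1785 = CAD 65,509.50
CAD 65,509.50 × 1.124 = AUD 73,632.68
AUD 73,632.68 ÷ 0.1964 = HKD 374,911.80
Profit = HKD 374,911.80 − HKD 367,000.00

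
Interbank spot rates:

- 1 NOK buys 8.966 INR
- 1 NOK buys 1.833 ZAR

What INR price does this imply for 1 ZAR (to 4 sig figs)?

ZAR/INR = 4.891

1 ZAR ÷ 1.833 = 0.545554 NOK
0.545554 NOK × 8.966 = 4.89143 INR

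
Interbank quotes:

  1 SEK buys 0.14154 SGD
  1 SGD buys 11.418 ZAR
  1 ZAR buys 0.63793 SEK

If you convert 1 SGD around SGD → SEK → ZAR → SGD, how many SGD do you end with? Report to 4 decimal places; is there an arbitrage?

Around SGD → SEK → ZAR → SGD: 1 ÷ 0.14154 ÷ 0.63793 ÷ 11.418 = 0.969969
Product < 1; profitable direction is SGD → ZAR → SEK → SGD.

0.9700 (arbitrage exists)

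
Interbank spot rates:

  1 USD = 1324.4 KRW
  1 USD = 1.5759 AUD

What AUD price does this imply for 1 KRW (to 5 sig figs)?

1 KRW ÷ 1324.4 = 0.000755059 USD
0.000755059 USD × 1.5759 = 0.0011899 AUD

KRW/AUD = 0.0011899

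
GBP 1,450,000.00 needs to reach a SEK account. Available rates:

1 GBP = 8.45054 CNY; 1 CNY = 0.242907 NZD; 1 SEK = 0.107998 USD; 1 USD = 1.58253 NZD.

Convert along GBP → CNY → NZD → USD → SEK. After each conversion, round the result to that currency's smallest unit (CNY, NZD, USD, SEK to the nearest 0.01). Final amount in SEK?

GBP 1,450,000.00 × 8.45054 = CNY 12,253,283.00
CNY 12,253,283.00 × 0.242907 = NZD 2,976,408.21
NZD 2,976,408.21 ÷ 1.58253 = USD 1,880,791.02
USD 1,880,791.02 ÷ 0.107998 = SEK 17,415,054.17

SEK 17,415,054.17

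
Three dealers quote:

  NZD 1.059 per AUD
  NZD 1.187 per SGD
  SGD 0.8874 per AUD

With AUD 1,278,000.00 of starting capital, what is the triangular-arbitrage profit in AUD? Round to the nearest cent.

Profit: AUD 6,862.55

Profitable loop is AUD → NZD → SGD → AUD:
AUD 1,278,000.00 × 1.059 = NZD 1,353,402.00
NZD 1,353,402.00 ÷ 1.187 = SGD 1,140,187.03
SGD 1,140,187.03 ÷ 0.8874 = AUD 1,284,862.55
Profit = AUD 1,284,862.55 − AUD 1,278,000.00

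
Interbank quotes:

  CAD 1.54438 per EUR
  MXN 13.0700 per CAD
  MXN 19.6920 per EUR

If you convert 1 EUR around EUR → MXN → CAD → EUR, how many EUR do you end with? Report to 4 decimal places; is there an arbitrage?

Around EUR → MXN → CAD → EUR: 1 × 19.6920 ÷ 13.0700 ÷ 1.54438 = 0.975574
Product < 1; profitable direction is EUR → CAD → MXN → EUR.

0.9756 (arbitrage exists)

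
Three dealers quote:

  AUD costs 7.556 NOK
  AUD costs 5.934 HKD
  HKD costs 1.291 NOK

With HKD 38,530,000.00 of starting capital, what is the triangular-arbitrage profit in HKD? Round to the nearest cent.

Profit: HKD 534,371.73

Profitable loop is HKD → NOK → AUD → HKD:
HKD 38,530,000.00 × 1.291 = NOK 49,742,230.00
NOK 49,742,230.00 ÷ 7.556 = AUD 6,583,143.20
AUD 6,583,143.20 × 5.934 = HKD 39,064,371.73
Profit = HKD 39,064,371.73 − HKD 38,530,000.00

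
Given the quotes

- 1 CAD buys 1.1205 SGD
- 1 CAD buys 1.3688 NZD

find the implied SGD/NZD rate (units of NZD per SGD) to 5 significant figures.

SGD/NZD = 1.2216

1 SGD ÷ 1.1205 = 0.892459 CAD
0.892459 CAD × 1.3688 = 1.2216 NZD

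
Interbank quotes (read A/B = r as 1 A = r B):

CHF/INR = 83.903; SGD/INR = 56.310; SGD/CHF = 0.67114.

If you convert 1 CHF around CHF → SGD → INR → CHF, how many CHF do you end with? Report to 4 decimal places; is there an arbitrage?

1.0000 (no arbitrage)

Around CHF → SGD → INR → CHF: 1 ÷ 0.67114 × 56.310 ÷ 83.903 = 0.999988
Product ≈ 1 (deviation 0.001%, within rounding noise).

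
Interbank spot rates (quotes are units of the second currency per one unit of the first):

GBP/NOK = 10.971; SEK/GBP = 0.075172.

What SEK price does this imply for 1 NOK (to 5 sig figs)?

NOK/SEK = 1.2125

1 NOK ÷ 10.971 = 0.0911494 GBP
0.0911494 GBP ÷ 0.075172 = 1.21254 SEK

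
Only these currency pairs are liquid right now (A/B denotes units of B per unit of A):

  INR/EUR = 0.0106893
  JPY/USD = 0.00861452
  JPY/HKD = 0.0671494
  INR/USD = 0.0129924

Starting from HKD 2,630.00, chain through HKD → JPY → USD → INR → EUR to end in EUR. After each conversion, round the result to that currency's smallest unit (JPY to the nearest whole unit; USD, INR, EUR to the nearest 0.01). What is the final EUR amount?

EUR 277.59

HKD 2,630.00 ÷ 0.0671494 = JPY 39,166
JPY 39,166 × 0.00861452 = USD 337.40
USD 337.40 ÷ 0.0129924 = INR 25,969.03
INR 25,969.03 × 0.0106893 = EUR 277.59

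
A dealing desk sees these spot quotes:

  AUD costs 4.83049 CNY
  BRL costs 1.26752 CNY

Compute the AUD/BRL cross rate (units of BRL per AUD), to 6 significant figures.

1 AUD × 4.83049 = 4.83049 CNY
4.83049 CNY ÷ 1.26752 = 3.81098 BRL

AUD/BRL = 3.81098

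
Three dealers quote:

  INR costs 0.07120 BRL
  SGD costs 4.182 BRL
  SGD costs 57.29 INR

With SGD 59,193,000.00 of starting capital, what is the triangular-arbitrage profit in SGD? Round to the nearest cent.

Profitable loop is SGD → BRL → INR → SGD:
SGD 59,193,000.00 × 4.182 = BRL 247,545,126.00
BRL 247,545,126.00 ÷ 0.07120 = INR 3,476,757,387.64
INR 3,476,757,387.64 ÷ 57.29 = SGD 60,686,985.30
Profit = SGD 60,686,985.30 − SGD 59,193,000.00

Profit: SGD 1,493,985.30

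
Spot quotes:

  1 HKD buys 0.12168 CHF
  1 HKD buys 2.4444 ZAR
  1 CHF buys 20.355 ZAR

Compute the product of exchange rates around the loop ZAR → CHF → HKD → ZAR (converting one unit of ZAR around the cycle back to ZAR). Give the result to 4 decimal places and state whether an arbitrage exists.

Around ZAR → CHF → HKD → ZAR: 1 ÷ 20.355 ÷ 0.12168 × 2.4444 = 0.986920
Product < 1; profitable direction is ZAR → HKD → CHF → ZAR.

0.9869 (arbitrage exists)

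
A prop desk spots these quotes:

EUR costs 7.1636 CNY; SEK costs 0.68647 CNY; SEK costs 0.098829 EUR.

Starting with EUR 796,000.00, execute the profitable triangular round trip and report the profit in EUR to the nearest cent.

Profitable loop is EUR → CNY → SEK → EUR:
EUR 796,000.00 × 7.1636 = CNY 5,702,225.60
CNY 5,702,225.60 ÷ 0.68647 = SEK 8,306,591.11
SEK 8,306,591.11 × 0.098829 = EUR 820,932.09
Profit = EUR 820,932.09 − EUR 796,000.00

Profit: EUR 24,932.09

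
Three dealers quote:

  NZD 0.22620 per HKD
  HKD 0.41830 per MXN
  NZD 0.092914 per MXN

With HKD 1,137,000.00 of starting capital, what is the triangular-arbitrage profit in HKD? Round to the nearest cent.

Profit: HKD 20,869.92

Profitable loop is HKD → NZD → MXN → HKD:
HKD 1,137,000.00 × 0.22620 = NZD 257,189.40
NZD 257,189.40 ÷ 0.092914 = MXN 2,768,037.11
MXN 2,768,037.11 × 0.41830 = HKD 1,157,869.92
Profit = HKD 1,157,869.92 − HKD 1,137,000.00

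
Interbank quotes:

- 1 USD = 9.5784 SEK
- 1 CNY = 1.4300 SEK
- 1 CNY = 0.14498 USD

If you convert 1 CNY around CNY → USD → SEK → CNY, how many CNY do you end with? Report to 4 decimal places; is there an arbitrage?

Around CNY → USD → SEK → CNY: 1 × 0.14498 × 9.5784 ÷ 1.4300 = 0.971102
Product < 1; profitable direction is CNY → SEK → USD → CNY.

0.9711 (arbitrage exists)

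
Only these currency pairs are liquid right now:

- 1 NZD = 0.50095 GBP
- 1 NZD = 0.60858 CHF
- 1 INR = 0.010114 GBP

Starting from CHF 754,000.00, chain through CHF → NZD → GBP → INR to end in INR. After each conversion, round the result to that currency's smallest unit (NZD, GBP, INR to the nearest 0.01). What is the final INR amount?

INR 61,365,616.97

CHF 754,000.00 ÷ 0.60858 = NZD 1,238,949.69
NZD 1,238,949.69 × 0.50095 = GBP 620,651.85
GBP 620,651.85 ÷ 0.010114 = INR 61,365,616.97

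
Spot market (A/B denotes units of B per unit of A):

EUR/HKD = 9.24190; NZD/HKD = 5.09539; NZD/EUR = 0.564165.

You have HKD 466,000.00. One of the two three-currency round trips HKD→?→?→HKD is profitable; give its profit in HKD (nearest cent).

Profitable loop is HKD → NZD → EUR → HKD:
HKD 466,000.00 ÷ 5.09539 = NZD 91,455.22
NZD 91,455.22 × 0.564165 = EUR 51,595.83
EUR 51,595.83 × 9.24190 = HKD 476,843.53
Profit = HKD 476,843.53 − HKD 466,000.00

Profit: HKD 10,843.53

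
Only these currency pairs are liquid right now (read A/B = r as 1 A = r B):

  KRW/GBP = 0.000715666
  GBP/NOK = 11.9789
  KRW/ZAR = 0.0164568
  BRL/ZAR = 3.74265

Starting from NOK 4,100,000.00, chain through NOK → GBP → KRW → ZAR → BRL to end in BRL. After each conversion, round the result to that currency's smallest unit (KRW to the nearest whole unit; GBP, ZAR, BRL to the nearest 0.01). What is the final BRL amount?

BRL 2,102,919.79

NOK 4,100,000.00 ÷ 11.9789 = GBP 342,268.49
GBP 342,268.49 ÷ 0.000715666 = KRW 478,251,712
KRW 478,251,712 × 0.0164568 = ZAR 7,870,492.77
ZAR 7,870,492.77 ÷ 3.74265 = BRL 2,102,919.79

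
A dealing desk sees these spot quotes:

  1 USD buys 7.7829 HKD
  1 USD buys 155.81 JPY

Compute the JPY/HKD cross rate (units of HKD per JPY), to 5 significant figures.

1 JPY ÷ 155.81 = 0.00641807 USD
0.00641807 USD × 7.7829 = 0.0499512 HKD

JPY/HKD = 0.049951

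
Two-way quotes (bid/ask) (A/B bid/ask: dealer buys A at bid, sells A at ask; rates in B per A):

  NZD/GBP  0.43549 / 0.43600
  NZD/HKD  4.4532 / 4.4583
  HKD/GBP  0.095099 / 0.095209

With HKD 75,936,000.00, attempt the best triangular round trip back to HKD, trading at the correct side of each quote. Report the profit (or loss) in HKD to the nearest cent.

Net profit: HKD 1,971,382.05

Best loop HKD → NZD → GBP → HKD:
HKD 75,936,000.00 ÷ 4.4583 (buy NZD at ask) = NZD 17,032,501.18
NZD 17,032,501.18 × 0.43549 (sell NZD at bid) = GBP 7,417,483.94
GBP 7,417,483.94 ÷ 0.095209 (buy HKD at ask) = HKD 77,907,382.05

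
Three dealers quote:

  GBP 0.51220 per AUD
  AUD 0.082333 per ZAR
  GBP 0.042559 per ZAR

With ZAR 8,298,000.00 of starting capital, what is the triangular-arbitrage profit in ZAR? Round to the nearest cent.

Profitable loop is ZAR → GBP → AUD → ZAR:
ZAR 8,298,000.00 × 0.042559 = GBP 353,154.58
GBP 353,154.58 ÷ 0.51220 = AUD 689,485.71
AUD 689,485.71 ÷ 0.082333 = ZAR 8,374,354.30
Profit = ZAR 8,374,354.30 − ZAR 8,298,000.00

Profit: ZAR 76,354.30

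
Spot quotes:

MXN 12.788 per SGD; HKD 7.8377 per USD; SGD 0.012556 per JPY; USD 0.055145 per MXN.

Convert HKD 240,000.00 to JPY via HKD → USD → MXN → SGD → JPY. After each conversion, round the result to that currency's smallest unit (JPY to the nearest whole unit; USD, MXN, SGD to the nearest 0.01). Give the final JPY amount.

HKD 240,000.00 ÷ 7.8377 = USD 30,621.23
USD 30,621.23 ÷ 0.055145 = MXN 555,285.70
MXN 555,285.70 ÷ 12.788 = SGD 43,422.40
SGD 43,422.40 ÷ 0.012556 = JPY 3,458,299

JPY 3,458,299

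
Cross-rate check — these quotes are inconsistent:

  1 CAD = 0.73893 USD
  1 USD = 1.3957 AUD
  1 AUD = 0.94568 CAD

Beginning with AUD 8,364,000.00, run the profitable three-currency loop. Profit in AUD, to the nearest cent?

Profitable loop is AUD → USD → CAD → AUD:
AUD 8,364,000.00 ÷ 1.3957 = USD 5,992,691.84
USD 5,992,691.84 ÷ 0.73893 = CAD 8,109,958.78
CAD 8,109,958.78 ÷ 0.94568 = AUD 8,575,796.02
Profit = AUD 8,575,796.02 − AUD 8,364,000.00

Profit: AUD 211,796.02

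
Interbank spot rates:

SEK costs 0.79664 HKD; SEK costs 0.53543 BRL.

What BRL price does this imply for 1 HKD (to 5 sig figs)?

HKD/BRL = 0.67211

1 HKD ÷ 0.79664 = 1.25527 SEK
1.25527 SEK × 0.53543 = 0.67211 BRL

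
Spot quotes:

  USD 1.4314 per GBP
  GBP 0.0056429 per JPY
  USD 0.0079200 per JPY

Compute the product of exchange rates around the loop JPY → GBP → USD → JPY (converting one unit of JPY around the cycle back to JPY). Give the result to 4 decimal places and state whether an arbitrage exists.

Around JPY → GBP → USD → JPY: 1 × 0.0056429 × 1.4314 ÷ 0.0079200 = 1.019854
Product > 1; profitable direction is JPY → GBP → USD → JPY.

1.0199 (arbitrage exists)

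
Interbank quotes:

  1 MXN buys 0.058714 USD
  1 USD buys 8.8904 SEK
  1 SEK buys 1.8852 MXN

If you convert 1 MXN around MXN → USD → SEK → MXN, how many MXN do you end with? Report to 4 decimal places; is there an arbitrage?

0.9841 (arbitrage exists)

Around MXN → USD → SEK → MXN: 1 × 0.058714 × 8.8904 × 1.8852 = 0.984057
Product < 1; profitable direction is MXN → SEK → USD → MXN.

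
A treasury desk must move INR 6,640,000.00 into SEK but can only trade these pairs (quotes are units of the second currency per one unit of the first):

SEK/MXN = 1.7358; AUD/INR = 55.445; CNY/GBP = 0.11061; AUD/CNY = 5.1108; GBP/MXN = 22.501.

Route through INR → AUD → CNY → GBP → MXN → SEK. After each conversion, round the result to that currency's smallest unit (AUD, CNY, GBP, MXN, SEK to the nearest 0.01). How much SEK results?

INR 6,640,000.00 ÷ 55.445 = AUD 119,758.32
AUD 119,758.32 × 5.1108 = CNY 612,060.82
CNY 612,060.82 × 0.11061 = GBP 67,700.05
GBP 67,700.05 × 22.501 = MXN 1,523,318.83
MXN 1,523,318.83 ÷ 1.7358 = SEK 877,588.91

SEK 877,588.91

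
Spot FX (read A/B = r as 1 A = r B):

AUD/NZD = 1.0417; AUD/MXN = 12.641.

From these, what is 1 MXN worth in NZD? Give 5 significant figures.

MXN/NZD = 0.082406

1 MXN ÷ 12.641 = 0.0791077 AUD
0.0791077 AUD × 1.0417 = 0.0824065 NZD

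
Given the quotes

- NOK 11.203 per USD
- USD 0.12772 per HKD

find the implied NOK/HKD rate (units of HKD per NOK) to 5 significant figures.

1 NOK ÷ 11.203 = 0.0892618 USD
0.0892618 USD ÷ 0.12772 = 0.698887 HKD

NOK/HKD = 0.69889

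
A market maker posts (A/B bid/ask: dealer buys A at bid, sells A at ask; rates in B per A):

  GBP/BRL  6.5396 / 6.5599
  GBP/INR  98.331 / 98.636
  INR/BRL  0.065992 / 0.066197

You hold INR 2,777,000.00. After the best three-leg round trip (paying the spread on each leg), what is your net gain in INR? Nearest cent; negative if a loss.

Best loop INR → GBP → BRL → INR:
INR 2,777,000.00 ÷ 98.636 (buy GBP at ask) = GBP 28,154.02
GBP 28,154.02 × 6.5396 (sell GBP at bid) = BRL 184,116.03
BRL 184,116.03 ÷ 0.066197 (buy INR at ask) = INR 2,781,335.03

Net profit: INR 4,335.03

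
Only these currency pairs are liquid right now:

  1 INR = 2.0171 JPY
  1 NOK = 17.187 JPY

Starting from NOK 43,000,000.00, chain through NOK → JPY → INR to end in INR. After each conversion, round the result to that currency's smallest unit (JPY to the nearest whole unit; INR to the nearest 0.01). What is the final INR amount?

NOK 43,000,000.00 × 17.187 = JPY 739,041,000
JPY 739,041,000 ÷ 2.0171 = INR 366,387,883.60

INR 366,387,883.60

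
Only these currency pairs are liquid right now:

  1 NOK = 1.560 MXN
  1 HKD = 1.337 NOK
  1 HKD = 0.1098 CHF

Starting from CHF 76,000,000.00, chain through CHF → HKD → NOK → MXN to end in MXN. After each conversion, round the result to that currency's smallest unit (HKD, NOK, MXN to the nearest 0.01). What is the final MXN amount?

MXN 1,443,667,759.56

CHF 76,000,000.00 ÷ 0.1098 = HKD 692,167,577.41
HKD 692,167,577.41 × 1.337 = NOK 925,428,051.00
NOK 925,428,051.00 × 1.560 = MXN 1,443,667,759.56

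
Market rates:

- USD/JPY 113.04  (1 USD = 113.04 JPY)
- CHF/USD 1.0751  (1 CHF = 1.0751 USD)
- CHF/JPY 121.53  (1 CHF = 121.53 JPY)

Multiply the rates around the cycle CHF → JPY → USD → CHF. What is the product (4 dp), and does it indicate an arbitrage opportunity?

Around CHF → JPY → USD → CHF: 1 × 121.53 ÷ 113.04 ÷ 1.0751 = 1.000006
Product ≈ 1 (deviation 0.001%, within rounding noise).

1.0000 (no arbitrage)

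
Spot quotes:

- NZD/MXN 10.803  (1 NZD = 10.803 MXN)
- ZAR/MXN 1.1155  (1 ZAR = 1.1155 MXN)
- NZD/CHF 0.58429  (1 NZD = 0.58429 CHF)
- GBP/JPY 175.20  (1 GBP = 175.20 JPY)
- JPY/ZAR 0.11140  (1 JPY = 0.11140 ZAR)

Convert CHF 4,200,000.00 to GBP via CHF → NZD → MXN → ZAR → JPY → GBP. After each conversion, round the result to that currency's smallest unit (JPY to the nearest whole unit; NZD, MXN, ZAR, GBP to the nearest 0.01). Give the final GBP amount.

CHF 4,200,000.00 ÷ 0.58429 = NZD 7,188,211.33
NZD 7,188,211.33 × 10.803 = MXN 77,654,247.00
MXN 77,654,247.00 ÷ 1.1155 = ZAR 69,613,847.60
ZAR 69,613,847.60 ÷ 0.11140 = JPY 624,899,889
JPY 624,899,889 ÷ 175.20 = GBP 3,566,780.19

GBP 3,566,780.19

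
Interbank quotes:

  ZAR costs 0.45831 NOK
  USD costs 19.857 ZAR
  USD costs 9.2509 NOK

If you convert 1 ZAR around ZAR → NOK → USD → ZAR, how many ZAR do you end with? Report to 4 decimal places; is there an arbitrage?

Around ZAR → NOK → USD → ZAR: 1 × 0.45831 ÷ 9.2509 × 19.857 = 0.983760
Product < 1; profitable direction is ZAR → USD → NOK → ZAR.

0.9838 (arbitrage exists)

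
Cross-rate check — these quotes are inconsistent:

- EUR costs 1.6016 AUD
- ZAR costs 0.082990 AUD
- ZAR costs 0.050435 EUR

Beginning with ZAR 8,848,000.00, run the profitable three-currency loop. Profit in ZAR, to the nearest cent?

Profitable loop is ZAR → AUD → EUR → ZAR:
ZAR 8,848,000.00 × 0.082990 = AUD 734,295.52
AUD 734,295.52 ÷ 1.6016 = EUR 458,476.22
EUR 458,476.22 ÷ 0.050435 = ZAR 9,090,437.67
Profit = ZAR 9,090,437.67 − ZAR 8,848,000.00

Profit: ZAR 242,437.67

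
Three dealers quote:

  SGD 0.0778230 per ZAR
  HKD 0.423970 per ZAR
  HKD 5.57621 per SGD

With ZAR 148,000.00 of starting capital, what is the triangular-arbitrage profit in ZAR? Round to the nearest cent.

Profit: ZAR 3,486.41

Profitable loop is ZAR → SGD → HKD → ZAR:
ZAR 148,000.00 × 0.0778230 = SGD 11,517.80
SGD 11,517.80 × 5.57621 = HKD 64,225.69
HKD 64,225.69 ÷ 0.423970 = ZAR 151,486.41
Profit = ZAR 151,486.41 − ZAR 148,000.00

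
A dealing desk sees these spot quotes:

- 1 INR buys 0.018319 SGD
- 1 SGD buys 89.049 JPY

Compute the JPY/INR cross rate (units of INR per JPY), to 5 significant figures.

JPY/INR = 0.61301

1 JPY ÷ 89.049 = 0.0112298 SGD
0.0112298 SGD ÷ 0.018319 = 0.613012 INR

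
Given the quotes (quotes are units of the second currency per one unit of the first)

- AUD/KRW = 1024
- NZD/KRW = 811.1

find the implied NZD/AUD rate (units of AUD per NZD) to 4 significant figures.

1 NZD × 811.1 = 811.1 KRW
811.1 KRW ÷ 1024 = 0.79209 AUD

NZD/AUD = 0.7921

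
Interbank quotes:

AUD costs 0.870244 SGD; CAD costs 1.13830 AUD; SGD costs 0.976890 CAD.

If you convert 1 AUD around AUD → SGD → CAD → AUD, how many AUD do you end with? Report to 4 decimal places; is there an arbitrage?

Around AUD → SGD → CAD → AUD: 1 × 0.870244 × 0.976890 × 1.13830 = 0.967706
Product < 1; profitable direction is AUD → CAD → SGD → AUD.

0.9677 (arbitrage exists)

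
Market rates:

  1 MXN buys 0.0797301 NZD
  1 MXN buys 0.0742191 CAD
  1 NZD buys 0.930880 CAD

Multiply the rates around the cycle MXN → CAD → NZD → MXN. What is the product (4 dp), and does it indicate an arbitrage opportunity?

Around MXN → CAD → NZD → MXN: 1 × 0.0742191 ÷ 0.930880 ÷ 0.0797301 = 0.999999
Product ≈ 1 (deviation 0.000%, within rounding noise).

1.0000 (no arbitrage)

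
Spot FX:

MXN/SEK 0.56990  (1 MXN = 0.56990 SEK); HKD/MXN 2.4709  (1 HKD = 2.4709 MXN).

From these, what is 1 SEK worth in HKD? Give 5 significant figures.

SEK/HKD = 0.71014

1 SEK ÷ 0.56990 = 1.75469 MXN
1.75469 MXN ÷ 2.4709 = 0.710144 HKD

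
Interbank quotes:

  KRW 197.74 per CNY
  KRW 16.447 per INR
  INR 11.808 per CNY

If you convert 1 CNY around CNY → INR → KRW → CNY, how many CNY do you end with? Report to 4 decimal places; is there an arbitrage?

Around CNY → INR → KRW → CNY: 1 × 11.808 × 16.447 ÷ 197.74 = 0.982129
Product < 1; profitable direction is CNY → KRW → INR → CNY.

0.9821 (arbitrage exists)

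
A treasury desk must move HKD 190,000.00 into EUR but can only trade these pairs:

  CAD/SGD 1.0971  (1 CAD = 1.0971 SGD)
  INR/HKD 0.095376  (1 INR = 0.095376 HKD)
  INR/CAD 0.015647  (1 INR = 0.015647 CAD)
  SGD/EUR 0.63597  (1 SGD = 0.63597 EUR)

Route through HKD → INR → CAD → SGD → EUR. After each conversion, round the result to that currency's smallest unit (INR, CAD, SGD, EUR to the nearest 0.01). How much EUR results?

HKD 190,000.00 ÷ 0.095376 = INR 1,992,115.42
INR 1,992,115.42 × 0.015647 = CAD 31,170.63
CAD 31,170.63 × 1.0971 = SGD 34,197.30
SGD 34,197.30 × 0.63597 = EUR 21,748.46

EUR 21,748.46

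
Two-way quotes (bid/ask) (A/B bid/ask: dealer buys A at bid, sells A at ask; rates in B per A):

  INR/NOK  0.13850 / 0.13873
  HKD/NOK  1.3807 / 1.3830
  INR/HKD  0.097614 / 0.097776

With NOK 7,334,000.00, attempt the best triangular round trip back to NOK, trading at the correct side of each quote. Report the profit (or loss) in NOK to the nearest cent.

Net profit: NOK 177,665.37

Best loop NOK → HKD → INR → NOK:
NOK 7,334,000.00 ÷ 1.3830 (buy HKD at ask) = HKD 5,302,964.57
HKD 5,302,964.57 ÷ 0.097776 (buy INR at ask) = INR 54,235,851.02
INR 54,235,851.02 × 0.13850 (sell INR at bid) = NOK 7,511,665.37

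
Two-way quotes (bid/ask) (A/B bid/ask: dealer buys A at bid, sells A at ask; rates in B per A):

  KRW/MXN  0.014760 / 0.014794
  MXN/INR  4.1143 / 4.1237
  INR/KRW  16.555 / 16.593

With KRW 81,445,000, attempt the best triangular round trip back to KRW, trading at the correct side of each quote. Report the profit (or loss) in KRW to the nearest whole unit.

Best loop KRW → MXN → INR → KRW:
KRW 81,445,000 × 0.014760 (sell KRW at bid) = MXN 1,202,128.20
MXN 1,202,128.20 × 4.1143 (sell MXN at bid) = INR 4,945,916.05
INR 4,945,916.05 × 16.555 (sell INR at bid) = KRW 81,879,640

Net profit: KRW 434,640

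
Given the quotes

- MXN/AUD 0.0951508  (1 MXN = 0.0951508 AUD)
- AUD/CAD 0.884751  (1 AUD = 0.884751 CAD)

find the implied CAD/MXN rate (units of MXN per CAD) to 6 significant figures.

CAD/MXN = 11.8786

1 CAD ÷ 0.884751 = 1.13026 AUD
1.13026 AUD ÷ 0.0951508 = 11.8786 MXN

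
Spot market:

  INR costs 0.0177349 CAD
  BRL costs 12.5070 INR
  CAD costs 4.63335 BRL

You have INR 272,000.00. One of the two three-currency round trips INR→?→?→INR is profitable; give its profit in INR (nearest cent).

Profitable loop is INR → CAD → BRL → INR:
INR 272,000.00 × 0.0177349 = CAD 4,823.89
CAD 4,823.89 × 4.63335 = BRL 22,350.78
BRL 22,350.78 × 12.5070 = INR 279,541.25
Profit = INR 279,541.25 − INR 272,000.00

Profit: INR 7,541.25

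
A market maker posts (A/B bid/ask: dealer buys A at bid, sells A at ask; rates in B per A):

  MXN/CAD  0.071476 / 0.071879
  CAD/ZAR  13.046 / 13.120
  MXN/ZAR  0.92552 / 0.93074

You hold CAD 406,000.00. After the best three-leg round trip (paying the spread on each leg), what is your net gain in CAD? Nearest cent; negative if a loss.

Best loop CAD → ZAR → MXN → CAD:
CAD 406,000.00 × 13.046 (sell CAD at bid) = ZAR 5,296,676.00
ZAR 5,296,676.00 ÷ 0.93074 (buy MXN at ask) = MXN 5,690,822.36
MXN 5,690,822.36 × 0.071476 (sell MXN at bid) = CAD 406,757.22

Net profit: CAD 757.22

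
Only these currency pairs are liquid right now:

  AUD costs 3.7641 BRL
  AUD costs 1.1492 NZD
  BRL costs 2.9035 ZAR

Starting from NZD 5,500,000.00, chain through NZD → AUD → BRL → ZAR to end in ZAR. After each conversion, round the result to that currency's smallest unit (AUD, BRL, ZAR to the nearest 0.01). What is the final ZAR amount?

NZD 5,500,000.00 ÷ 1.1492 = AUD 4,785,938.04
AUD 4,785,938.04 × 3.7641 = BRL 18,014,749.38
BRL 18,014,749.38 × 2.9035 = ZAR 52,305,824.82

ZAR 52,305,824.82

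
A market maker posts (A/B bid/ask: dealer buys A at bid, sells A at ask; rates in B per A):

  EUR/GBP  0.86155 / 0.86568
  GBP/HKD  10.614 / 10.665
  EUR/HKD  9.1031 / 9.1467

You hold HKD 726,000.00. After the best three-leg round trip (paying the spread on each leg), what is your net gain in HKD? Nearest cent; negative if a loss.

Best loop HKD → EUR → GBP → HKD:
HKD 726,000.00 ÷ 9.1467 (buy EUR at ask) = EUR 79,372.89
EUR 79,372.89 × 0.86155 (sell EUR at bid) = GBP 68,383.71
GBP 68,383.71 × 10.614 (sell GBP at bid) = HKD 725,824.72

Net result: HKD -175.28 (no profitable arbitrage after spreads)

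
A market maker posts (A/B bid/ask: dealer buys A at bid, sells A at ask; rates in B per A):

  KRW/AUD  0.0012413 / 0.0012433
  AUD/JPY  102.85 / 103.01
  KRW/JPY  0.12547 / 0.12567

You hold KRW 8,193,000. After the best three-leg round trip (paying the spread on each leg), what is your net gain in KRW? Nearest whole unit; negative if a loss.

Best loop KRW → AUD → JPY → KRW:
KRW 8,193,000 × 0.0012413 (sell KRW at bid) = AUD 10,169.97
AUD 10,169.97 × 102.85 (sell AUD at bid) = JPY 1,045,982
JPY 1,045,982 ÷ 0.12567 (buy KRW at ask) = KRW 8,323,239

Net profit: KRW 130,239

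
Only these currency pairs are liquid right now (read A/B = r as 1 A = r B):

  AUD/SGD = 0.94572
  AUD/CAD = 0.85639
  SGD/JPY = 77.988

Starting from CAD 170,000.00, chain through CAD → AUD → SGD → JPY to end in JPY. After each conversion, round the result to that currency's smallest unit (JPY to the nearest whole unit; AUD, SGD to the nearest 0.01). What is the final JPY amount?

CAD 170,000.00 ÷ 0.85639 = AUD 198,507.69
AUD 198,507.69 × 0.94572 = SGD 187,732.69
SGD 187,732.69 × 77.988 = JPY 14,640,897

JPY 14,640,897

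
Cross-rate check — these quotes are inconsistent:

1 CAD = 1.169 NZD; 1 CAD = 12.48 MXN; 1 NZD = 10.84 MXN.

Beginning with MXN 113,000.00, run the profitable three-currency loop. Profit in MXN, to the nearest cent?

Profitable loop is MXN → CAD → NZD → MXN:
MXN 113,000.00 ÷ 12.48 = CAD 9,054.49
CAD 9,054.49 × 1.169 = NZD 10,584.70
NZD 10,584.70 × 10.84 = MXN 114,738.10
Profit = MXN 114,738.10 − MXN 113,000.00

Profit: MXN 1,738.10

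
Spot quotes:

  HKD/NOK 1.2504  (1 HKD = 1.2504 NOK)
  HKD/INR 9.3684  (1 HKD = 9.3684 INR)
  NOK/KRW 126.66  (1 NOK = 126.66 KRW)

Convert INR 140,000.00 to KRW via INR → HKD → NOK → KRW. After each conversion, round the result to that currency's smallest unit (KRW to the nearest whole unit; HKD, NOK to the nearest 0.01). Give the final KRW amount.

KRW 2,366,742

INR 140,000.00 ÷ 9.3684 = HKD 14,943.85
HKD 14,943.85 × 1.2504 = NOK 18,685.79
NOK 18,685.79 × 126.66 = KRW 2,366,742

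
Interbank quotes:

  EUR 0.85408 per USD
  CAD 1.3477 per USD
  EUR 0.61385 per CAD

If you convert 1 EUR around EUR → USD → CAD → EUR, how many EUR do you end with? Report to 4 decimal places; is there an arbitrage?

Around EUR → USD → CAD → EUR: 1 ÷ 0.85408 × 1.3477 × 0.61385 = 0.968628
Product < 1; profitable direction is EUR → CAD → USD → EUR.

0.9686 (arbitrage exists)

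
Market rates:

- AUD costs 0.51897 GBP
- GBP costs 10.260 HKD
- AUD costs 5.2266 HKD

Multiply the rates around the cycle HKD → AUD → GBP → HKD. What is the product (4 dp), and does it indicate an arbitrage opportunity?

Around HKD → AUD → GBP → HKD: 1 ÷ 5.2266 × 0.51897 × 10.260 = 1.018756
Product > 1; profitable direction is HKD → AUD → GBP → HKD.

1.0188 (arbitrage exists)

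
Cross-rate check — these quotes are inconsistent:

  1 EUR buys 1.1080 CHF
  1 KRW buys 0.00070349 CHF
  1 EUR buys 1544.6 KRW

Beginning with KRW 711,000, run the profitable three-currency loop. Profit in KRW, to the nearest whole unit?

Profitable loop is KRW → EUR → CHF → KRW:
KRW 711,000 ÷ 1544.6 = EUR 460.31
EUR 460.31 × 1.1080 = CHF 510.03
CHF 510.03 ÷ 0.00070349 = KRW 724,996
Profit = KRW 724,996 − KRW 711,000

Profit: KRW 13,996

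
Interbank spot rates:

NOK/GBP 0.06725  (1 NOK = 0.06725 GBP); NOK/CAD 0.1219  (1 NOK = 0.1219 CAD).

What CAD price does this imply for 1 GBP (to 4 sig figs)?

1 GBP ÷ 0.06725 = 14.8699 NOK
14.8699 NOK × 0.1219 = 1.81264 CAD

GBP/CAD = 1.813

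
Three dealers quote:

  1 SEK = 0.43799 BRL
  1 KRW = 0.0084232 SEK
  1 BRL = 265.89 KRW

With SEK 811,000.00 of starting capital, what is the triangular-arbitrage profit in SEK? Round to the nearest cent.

Profit: SEK 15,756.36

Profitable loop is SEK → KRW → BRL → SEK:
SEK 811,000.00 ÷ 0.0084232 = KRW 96,281,698
KRW 96,281,698 ÷ 265.89 = BRL 362,111.02
BRL 362,111.02 ÷ 0.43799 = SEK 826,756.36
Profit = SEK 826,756.36 − SEK 811,000.00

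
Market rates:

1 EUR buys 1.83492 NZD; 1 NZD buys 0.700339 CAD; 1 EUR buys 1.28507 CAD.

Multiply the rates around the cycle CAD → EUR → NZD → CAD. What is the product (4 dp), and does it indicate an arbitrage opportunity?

Around CAD → EUR → NZD → CAD: 1 ÷ 1.28507 × 1.83492 × 0.700339 = 0.999997
Product ≈ 1 (deviation 0.000%, within rounding noise).

1.0000 (no arbitrage)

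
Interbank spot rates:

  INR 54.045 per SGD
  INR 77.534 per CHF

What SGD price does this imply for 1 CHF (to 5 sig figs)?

1 CHF × 77.534 = 77.534 INR
77.534 INR ÷ 54.045 = 1.43462 SGD

CHF/SGD = 1.4346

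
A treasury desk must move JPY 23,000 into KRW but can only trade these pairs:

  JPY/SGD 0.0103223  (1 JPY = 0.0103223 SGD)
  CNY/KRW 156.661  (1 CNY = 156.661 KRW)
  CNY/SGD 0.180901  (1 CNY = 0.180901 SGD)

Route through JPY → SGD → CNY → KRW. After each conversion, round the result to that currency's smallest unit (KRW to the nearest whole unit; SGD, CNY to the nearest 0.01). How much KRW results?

JPY 23,000 × 0.0103223 = SGD 237.41
SGD 237.41 ÷ 0.180901 = CNY 1,312.38
CNY 1,312.38 × 156.661 = KRW 205,599

KRW 205,599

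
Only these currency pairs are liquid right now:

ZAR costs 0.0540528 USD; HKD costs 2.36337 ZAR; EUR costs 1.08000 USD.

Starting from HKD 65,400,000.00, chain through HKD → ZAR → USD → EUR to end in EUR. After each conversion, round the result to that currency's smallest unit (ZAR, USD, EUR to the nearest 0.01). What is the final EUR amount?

HKD 65,400,000.00 × 2.36337 = ZAR 154,564,398.00
ZAR 154,564,398.00 × 0.0540528 = USD 8,354,638.49
USD 8,354,638.49 ÷ 1.08000 = EUR 7,735,776.38

EUR 7,735,776.38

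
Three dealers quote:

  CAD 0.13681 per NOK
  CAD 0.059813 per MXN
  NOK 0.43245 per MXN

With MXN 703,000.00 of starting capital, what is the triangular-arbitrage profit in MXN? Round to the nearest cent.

Profit: MXN 7,717.76

Profitable loop is MXN → CAD → NOK → MXN:
MXN 703,000.00 × 0.059813 = CAD 42,048.54
CAD 42,048.54 ÷ 0.13681 = NOK 307,349.89
NOK 307,349.89 ÷ 0.43245 = MXN 710,717.76
Profit = MXN 710,717.76 − MXN 703,000.00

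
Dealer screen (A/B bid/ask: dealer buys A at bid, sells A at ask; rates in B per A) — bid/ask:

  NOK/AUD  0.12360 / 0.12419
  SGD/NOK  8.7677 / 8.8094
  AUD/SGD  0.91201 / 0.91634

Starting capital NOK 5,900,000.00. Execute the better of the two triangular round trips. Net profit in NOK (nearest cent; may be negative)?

Best loop NOK → SGD → AUD → NOK:
NOK 5,900,000.00 ÷ 8.8094 (buy SGD at ask) = SGD 669,739.14
SGD 669,739.14 ÷ 0.91634 (buy AUD at ask) = AUD 730,884.98
AUD 730,884.98 ÷ 0.12419 (buy NOK at ask) = NOK 5,885,216.04

Net result: NOK -14,783.96 (no profitable arbitrage after spreads)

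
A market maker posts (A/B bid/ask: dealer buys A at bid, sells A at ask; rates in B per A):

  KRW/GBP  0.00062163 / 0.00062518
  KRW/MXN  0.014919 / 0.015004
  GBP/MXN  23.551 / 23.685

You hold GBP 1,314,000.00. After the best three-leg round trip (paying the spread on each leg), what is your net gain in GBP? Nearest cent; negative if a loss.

Best loop GBP → KRW → MXN → GBP:
GBP 1,314,000.00 ÷ 0.00062518 (buy KRW at ask) = KRW 2,101,794,683
KRW 2,101,794,683 × 0.014919 (sell KRW at bid) = MXN 31,356,674.88
MXN 31,356,674.88 ÷ 23.685 (buy GBP at ask) = GBP 1,323,904.36

Net profit: GBP 9,904.36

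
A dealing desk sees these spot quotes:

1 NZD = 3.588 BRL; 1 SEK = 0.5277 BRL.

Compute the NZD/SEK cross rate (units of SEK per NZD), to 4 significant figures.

NZD/SEK = 6.799

1 NZD × 3.588 = 3.588 BRL
3.588 BRL ÷ 0.5277 = 6.79932 SEK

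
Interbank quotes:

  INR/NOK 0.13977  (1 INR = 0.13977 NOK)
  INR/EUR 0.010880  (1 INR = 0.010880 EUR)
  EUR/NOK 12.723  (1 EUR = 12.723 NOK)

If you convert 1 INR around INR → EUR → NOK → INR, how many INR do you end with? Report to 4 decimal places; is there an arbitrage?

Around INR → EUR → NOK → INR: 1 × 0.010880 × 12.723 ÷ 0.13977 = 0.990386
Product < 1; profitable direction is INR → NOK → EUR → INR.

0.9904 (arbitrage exists)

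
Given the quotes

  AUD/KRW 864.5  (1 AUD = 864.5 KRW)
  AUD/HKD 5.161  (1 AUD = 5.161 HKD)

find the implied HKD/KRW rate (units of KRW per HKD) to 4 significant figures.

HKD/KRW = 167.5

1 HKD ÷ 5.161 = 0.193761 AUD
0.193761 AUD × 864.5 = 167.506 KRW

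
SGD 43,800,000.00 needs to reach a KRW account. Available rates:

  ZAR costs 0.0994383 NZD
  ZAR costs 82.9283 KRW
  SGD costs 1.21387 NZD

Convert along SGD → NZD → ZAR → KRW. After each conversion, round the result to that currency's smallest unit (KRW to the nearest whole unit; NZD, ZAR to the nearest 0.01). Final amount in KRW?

SGD 43,800,000.00 × 1.21387 = NZD 53,167,506.00
NZD 53,167,506.00 ÷ 0.0994383 = ZAR 534,678,348.28
ZAR 534,678,348.28 × 82.9283 = KRW 44,339,966,470

KRW 44,339,966,470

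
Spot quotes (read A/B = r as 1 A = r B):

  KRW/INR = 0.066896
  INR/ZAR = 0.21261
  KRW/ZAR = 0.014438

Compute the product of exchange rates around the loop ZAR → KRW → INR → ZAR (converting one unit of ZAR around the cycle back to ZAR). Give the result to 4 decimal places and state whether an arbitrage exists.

0.9851 (arbitrage exists)

Around ZAR → KRW → INR → ZAR: 1 ÷ 0.014438 × 0.066896 × 0.21261 = 0.985092
Product < 1; profitable direction is ZAR → INR → KRW → ZAR.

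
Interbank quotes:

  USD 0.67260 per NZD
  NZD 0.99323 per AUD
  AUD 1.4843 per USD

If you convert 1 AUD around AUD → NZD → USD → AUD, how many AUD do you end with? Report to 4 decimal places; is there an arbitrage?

Around AUD → NZD → USD → AUD: 1 × 0.99323 × 0.67260 × 1.4843 = 0.991581
Product < 1; profitable direction is AUD → USD → NZD → AUD.

0.9916 (arbitrage exists)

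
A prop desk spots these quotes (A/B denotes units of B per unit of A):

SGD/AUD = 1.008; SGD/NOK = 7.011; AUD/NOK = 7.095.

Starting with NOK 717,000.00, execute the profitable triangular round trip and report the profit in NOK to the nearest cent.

Profitable loop is NOK → SGD → AUD → NOK:
NOK 717,000.00 ÷ 7.011 = SGD 102,267.86
SGD 102,267.86 × 1.008 = AUD 103,086.01
AUD 103,086.01 × 7.095 = NOK 731,395.22
Profit = NOK 731,395.22 − NOK 717,000.00

Profit: NOK 14,395.22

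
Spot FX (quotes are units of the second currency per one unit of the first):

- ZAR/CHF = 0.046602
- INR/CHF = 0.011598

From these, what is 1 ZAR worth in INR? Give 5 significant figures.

1 ZAR × 0.046602 = 0.046602 CHF
0.046602 CHF ÷ 0.011598 = 4.01811 INR

ZAR/INR = 4.0181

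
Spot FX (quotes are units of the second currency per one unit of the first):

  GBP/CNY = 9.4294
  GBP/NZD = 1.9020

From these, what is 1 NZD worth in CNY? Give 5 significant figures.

NZD/CNY = 4.9576

1 NZD ÷ 1.9020 = 0.525762 GBP
0.525762 GBP × 9.4294 = 4.95762 CNY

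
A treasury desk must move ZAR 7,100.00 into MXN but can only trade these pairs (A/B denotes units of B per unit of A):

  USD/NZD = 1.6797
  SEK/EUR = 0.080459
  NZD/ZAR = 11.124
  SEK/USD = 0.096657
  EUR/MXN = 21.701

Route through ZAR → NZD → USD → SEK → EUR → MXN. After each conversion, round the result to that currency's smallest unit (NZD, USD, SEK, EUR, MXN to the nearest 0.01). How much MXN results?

ZAR 7,100.00 ÷ 11.124 = NZD 638.26
NZD 638.26 ÷ 1.6797 = USD 379.98
USD 379.98 ÷ 0.096657 = SEK 3,931.22
SEK 3,931.22 × 0.080459 = EUR 316.30
EUR 316.30 × 21.701 = MXN 6,864.03

MXN 6,864.03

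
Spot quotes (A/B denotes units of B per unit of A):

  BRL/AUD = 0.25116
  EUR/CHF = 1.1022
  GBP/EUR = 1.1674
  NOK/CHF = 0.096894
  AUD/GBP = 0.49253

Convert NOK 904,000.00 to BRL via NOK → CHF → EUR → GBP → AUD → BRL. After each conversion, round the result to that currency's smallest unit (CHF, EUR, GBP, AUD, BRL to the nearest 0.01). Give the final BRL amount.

NOK 904,000.00 × 0.096894 = CHF 87,592.18
CHF 87,592.18 ÷ 1.1022 = EUR 79,470.31
EUR 79,470.31 ÷ 1.1674 = GBP 68,074.62
GBP 68,074.62 ÷ 0.49253 = AUD 138,214.16
AUD 138,214.16 ÷ 0.25116 = BRL 550,303.23

BRL 550,303.23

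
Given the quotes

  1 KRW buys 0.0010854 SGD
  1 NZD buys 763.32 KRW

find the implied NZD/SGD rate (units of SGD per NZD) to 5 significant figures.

NZD/SGD = 0.82851

1 NZD × 763.32 = 763.32 KRW
763.32 KRW × 0.0010854 = 0.828508 SGD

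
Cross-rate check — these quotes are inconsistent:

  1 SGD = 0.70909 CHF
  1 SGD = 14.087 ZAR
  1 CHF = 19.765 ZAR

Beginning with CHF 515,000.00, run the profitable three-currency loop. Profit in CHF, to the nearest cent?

Profit: CHF 2,639.68

Profitable loop is CHF → SGD → ZAR → CHF:
CHF 515,000.00 ÷ 0.70909 = SGD 726,282.98
SGD 726,282.98 × 14.087 = ZAR 10,231,148.37
ZAR 10,231,148.37 ÷ 19.765 = CHF 517,639.68
Profit = CHF 517,639.68 − CHF 515,000.00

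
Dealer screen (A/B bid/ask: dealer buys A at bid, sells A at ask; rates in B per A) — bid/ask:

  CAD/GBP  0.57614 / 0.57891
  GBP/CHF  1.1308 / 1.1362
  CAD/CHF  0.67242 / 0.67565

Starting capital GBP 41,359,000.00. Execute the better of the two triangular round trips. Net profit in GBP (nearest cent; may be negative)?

Net profit: GBP 921,957.65

Best loop GBP → CAD → CHF → GBP:
GBP 41,359,000.00 ÷ 0.57891 (buy CAD at ask) = CAD 71,442,884.04
CAD 71,442,884.04 × 0.67242 (sell CAD at bid) = CHF 48,039,624.09
CHF 48,039,624.09 ÷ 1.1362 (buy GBP at ask) = GBP 42,280,957.65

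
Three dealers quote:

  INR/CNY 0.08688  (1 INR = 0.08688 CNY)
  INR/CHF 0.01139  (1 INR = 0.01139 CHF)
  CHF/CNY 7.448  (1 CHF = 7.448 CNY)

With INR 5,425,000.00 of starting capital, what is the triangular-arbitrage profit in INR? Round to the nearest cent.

Profitable loop is INR → CNY → CHF → INR:
INR 5,425,000.00 × 0.08688 = CNY 471,324.00
CNY 471,324.00 ÷ 7.448 = CHF 63,281.95
CHF 63,281.95 ÷ 0.01139 = INR 5,555,922.29
Profit = INR 5,555,922.29 − INR 5,425,000.00

Profit: INR 130,922.29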